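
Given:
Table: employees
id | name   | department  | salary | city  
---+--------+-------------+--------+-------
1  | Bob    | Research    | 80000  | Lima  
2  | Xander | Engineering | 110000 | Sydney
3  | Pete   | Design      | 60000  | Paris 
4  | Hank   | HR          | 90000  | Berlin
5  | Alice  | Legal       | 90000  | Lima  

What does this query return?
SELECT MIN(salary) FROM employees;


Salaries: 80000, 110000, 60000, 90000, 90000
MIN = 60000

60000


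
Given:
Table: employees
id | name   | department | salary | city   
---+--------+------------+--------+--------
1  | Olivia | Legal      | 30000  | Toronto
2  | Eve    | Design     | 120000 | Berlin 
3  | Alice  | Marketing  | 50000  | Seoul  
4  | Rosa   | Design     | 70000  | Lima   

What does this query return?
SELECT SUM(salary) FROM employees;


SUM(salary) = 30000 + 120000 + 50000 + 70000 = 270000

270000


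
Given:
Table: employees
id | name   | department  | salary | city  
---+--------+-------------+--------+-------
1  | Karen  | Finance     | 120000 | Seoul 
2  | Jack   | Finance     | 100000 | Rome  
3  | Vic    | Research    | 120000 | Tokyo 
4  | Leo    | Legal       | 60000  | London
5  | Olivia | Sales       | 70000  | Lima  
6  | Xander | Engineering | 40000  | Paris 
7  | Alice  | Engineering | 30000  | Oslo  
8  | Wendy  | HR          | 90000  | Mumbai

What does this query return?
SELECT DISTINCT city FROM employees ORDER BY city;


All 'city' values (row order): Seoul, Rome, Tokyo, London, Lima, Paris, Oslo, Mumbai
Removing duplicates leaves 8 unique value(s).

8 values:
Lima
London
Mumbai
Oslo
Paris
Rome
Seoul
Tokyo


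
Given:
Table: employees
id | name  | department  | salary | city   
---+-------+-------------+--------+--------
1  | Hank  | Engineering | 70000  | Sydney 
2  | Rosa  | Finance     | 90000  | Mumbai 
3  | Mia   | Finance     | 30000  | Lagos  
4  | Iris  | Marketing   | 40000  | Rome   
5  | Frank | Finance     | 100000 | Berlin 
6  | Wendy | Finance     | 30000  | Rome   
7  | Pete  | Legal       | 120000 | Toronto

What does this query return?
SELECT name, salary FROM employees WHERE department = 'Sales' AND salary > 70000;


Filtering: department = 'Sales' AND salary > 70000
Matching: 0 rows

Empty result set (0 rows)


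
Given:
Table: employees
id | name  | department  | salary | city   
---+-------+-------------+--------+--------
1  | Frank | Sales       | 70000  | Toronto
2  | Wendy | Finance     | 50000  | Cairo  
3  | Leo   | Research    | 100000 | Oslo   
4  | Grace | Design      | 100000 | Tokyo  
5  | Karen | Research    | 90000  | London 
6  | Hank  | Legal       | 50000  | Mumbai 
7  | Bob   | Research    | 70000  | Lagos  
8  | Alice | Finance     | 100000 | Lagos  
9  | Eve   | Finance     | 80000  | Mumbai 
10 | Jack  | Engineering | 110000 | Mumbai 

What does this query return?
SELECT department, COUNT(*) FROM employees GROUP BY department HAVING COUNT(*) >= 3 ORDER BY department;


Groups with count >= 3:
  Finance: 3 -> PASS
  Research: 3 -> PASS
  Design: 1 -> filtered out
  Engineering: 1 -> filtered out
  Legal: 1 -> filtered out
  Sales: 1 -> filtered out


2 groups:
Finance, 3
Research, 3


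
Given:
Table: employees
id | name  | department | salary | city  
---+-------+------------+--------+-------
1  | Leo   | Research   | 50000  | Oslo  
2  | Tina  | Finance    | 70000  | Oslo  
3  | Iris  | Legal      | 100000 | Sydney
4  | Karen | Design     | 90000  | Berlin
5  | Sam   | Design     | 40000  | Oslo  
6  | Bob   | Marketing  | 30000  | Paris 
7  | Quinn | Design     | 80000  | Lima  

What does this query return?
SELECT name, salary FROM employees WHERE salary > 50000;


Filtering: salary > 50000
Matching: 4 rows

4 rows:
Tina, 70000
Iris, 100000
Karen, 90000
Quinn, 80000


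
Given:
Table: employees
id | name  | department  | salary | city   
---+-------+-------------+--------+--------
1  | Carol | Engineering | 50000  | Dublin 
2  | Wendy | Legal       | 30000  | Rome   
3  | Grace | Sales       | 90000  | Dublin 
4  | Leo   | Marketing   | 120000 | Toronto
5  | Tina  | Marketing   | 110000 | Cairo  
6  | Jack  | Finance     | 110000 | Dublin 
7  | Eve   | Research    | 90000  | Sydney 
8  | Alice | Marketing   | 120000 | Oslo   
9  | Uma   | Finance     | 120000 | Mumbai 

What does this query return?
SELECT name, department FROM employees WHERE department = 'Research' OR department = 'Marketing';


Filtering: department = 'Research' OR 'Marketing'
Matching: 4 rows

4 rows:
Leo, Marketing
Tina, Marketing
Eve, Research
Alice, Marketing


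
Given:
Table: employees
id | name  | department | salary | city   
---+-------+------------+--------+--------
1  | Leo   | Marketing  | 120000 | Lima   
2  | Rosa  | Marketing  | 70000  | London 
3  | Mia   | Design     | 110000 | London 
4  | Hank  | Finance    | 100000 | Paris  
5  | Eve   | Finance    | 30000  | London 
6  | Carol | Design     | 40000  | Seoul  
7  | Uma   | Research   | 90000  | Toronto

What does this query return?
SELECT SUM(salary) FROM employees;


SUM(salary) = 120000 + 70000 + 110000 + 100000 + 30000 + 40000 + 90000 = 560000

560000


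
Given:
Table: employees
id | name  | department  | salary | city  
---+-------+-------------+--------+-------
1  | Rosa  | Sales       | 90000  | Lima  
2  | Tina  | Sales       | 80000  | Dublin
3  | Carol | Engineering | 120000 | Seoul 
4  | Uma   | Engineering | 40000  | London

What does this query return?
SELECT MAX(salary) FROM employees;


Salaries: 90000, 80000, 120000, 40000
MAX = 120000

120000


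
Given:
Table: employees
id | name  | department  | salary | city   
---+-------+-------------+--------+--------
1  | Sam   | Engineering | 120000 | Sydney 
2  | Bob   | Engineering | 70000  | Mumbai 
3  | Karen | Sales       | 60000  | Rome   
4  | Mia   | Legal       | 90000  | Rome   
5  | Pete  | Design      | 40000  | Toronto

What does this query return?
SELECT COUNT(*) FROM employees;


COUNT(*) counts all rows

5


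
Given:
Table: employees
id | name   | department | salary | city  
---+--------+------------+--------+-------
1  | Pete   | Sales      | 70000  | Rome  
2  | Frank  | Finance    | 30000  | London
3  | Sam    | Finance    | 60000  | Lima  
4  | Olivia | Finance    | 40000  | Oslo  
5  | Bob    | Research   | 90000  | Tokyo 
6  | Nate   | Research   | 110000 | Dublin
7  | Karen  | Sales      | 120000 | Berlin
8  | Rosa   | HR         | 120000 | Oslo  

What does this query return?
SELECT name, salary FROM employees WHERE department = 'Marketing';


Filtering: department = 'Marketing'
Matching rows: 0

Empty result set (0 rows)


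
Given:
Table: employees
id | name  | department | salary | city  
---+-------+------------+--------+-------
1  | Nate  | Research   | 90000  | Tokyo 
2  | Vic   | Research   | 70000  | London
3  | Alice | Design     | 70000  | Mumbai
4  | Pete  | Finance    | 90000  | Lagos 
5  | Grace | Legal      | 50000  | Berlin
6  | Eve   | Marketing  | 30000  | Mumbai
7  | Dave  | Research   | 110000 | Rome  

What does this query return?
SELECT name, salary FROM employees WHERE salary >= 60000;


Filtering: salary >= 60000
Matching: 5 rows

5 rows:
Nate, 90000
Vic, 70000
Alice, 70000
Pete, 90000
Dave, 110000


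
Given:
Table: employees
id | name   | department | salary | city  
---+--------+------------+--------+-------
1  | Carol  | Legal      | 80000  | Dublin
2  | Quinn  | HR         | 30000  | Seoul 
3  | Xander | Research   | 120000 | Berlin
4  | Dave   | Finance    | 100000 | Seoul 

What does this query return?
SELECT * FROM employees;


SELECT * returns all 4 rows with all columns

4 rows:
1, Carol, Legal, 80000, Dublin
2, Quinn, HR, 30000, Seoul
3, Xander, Research, 120000, Berlin
4, Dave, Finance, 100000, Seoul


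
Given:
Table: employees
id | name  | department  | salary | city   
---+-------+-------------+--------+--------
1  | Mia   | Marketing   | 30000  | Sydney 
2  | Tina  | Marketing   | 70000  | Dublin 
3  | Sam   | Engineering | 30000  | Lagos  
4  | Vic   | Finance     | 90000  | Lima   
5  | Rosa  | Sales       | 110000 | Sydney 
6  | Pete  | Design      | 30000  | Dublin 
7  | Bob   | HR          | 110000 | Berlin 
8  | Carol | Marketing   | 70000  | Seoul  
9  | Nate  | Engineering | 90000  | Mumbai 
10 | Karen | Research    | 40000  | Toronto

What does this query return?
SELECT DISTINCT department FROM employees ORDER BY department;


All 'department' values (row order): Marketing, Marketing, Engineering, Finance, Sales, Design, HR, Marketing, Engineering, Research
Removing duplicates leaves 7 unique value(s).

7 values:
Design
Engineering
Finance
HR
Marketing
Research
Sales


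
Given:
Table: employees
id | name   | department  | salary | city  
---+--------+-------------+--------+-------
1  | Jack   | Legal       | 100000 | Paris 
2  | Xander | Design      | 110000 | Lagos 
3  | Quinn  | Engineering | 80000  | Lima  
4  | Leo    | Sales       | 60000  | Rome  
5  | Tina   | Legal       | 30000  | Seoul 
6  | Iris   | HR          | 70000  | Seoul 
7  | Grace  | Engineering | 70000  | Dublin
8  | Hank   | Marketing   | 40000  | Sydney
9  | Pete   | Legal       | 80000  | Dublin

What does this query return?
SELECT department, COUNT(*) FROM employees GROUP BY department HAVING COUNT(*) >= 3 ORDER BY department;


Groups with count >= 3:
  Legal: 3 -> PASS
  Design: 1 -> filtered out
  Engineering: 2 -> filtered out
  HR: 1 -> filtered out
  Marketing: 1 -> filtered out
  Sales: 1 -> filtered out


1 groups:
Legal, 3


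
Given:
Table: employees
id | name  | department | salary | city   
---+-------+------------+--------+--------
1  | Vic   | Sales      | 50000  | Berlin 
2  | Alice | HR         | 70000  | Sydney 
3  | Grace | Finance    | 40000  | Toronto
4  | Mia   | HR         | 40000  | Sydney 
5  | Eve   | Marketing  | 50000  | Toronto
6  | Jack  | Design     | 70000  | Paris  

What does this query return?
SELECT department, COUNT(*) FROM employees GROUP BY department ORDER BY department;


Assigning each row to its department group:
  Vic -> Sales
  Alice -> HR
  Grace -> Finance
  Mia -> HR
  Eve -> Marketing
  Jack -> Design


5 groups:
Design, 1
Finance, 1
HR, 2
Marketing, 1
Sales, 1


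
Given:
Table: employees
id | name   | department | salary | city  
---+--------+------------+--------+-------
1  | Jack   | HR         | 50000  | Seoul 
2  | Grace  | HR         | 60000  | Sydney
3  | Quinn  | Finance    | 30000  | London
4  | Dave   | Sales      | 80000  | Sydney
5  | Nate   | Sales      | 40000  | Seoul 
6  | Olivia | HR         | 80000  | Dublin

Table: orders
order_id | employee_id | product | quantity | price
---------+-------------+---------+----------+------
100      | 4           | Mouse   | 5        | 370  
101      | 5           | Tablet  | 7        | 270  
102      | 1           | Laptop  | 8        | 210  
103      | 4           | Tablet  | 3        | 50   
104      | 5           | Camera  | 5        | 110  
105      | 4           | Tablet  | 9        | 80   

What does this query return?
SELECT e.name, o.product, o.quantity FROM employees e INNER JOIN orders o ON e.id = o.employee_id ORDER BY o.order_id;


Joining employees.id = orders.employee_id:
  employee Dave (id=4) -> order Mouse
  employee Nate (id=5) -> order Tablet
  employee Jack (id=1) -> order Laptop
  employee Dave (id=4) -> order Tablet
  employee Nate (id=5) -> order Camera
  employee Dave (id=4) -> order Tablet


6 rows:
Dave, Mouse, 5
Nate, Tablet, 7
Jack, Laptop, 8
Dave, Tablet, 3
Nate, Camera, 5
Dave, Tablet, 9


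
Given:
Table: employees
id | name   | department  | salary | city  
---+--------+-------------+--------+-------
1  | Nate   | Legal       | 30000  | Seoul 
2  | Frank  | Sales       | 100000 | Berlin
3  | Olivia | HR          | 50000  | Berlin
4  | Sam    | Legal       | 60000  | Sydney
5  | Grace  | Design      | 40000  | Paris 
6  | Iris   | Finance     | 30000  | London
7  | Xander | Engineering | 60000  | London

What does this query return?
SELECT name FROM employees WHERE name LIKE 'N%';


LIKE 'N%' matches names starting with 'N'
Matching: 1

1 rows:
Nate


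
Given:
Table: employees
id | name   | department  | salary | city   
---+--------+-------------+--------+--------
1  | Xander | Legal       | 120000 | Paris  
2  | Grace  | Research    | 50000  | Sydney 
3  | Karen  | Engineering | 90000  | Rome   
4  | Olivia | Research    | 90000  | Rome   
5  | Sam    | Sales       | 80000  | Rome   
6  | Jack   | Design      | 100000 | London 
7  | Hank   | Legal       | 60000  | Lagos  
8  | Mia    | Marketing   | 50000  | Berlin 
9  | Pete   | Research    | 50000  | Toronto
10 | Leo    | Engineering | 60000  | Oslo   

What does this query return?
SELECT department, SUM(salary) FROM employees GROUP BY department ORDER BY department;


Summing salary within each department:
  Design: 100000 = 100000
  Engineering: 90000 + 60000 = 150000
  Legal: 120000 + 60000 = 180000
  Marketing: 50000 = 50000
  Research: 50000 + 90000 + 50000 = 190000
  Sales: 80000 = 80000


6 groups:
Design, 100000
Engineering, 150000
Legal, 180000
Marketing, 50000
Research, 190000
Sales, 80000


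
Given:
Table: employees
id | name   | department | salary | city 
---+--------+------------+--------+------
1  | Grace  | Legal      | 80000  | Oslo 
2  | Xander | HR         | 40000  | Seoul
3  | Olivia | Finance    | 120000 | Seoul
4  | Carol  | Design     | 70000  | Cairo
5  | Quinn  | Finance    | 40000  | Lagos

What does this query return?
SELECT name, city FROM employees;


Projecting columns: name, city

5 rows:
Grace, Oslo
Xander, Seoul
Olivia, Seoul
Carol, Cairo
Quinn, Lagos


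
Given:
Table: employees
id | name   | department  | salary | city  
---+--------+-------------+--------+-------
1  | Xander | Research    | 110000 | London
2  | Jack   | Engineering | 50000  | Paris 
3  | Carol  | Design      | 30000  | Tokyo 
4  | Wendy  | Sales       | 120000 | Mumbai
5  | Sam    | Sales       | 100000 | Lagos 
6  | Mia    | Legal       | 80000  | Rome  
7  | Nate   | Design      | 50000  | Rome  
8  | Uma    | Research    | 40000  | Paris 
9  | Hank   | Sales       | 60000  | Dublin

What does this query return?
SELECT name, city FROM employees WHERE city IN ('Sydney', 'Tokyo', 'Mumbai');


Filtering: city IN ('Sydney', 'Tokyo', 'Mumbai')
Matching: 2 rows

2 rows:
Carol, Tokyo
Wendy, Mumbai


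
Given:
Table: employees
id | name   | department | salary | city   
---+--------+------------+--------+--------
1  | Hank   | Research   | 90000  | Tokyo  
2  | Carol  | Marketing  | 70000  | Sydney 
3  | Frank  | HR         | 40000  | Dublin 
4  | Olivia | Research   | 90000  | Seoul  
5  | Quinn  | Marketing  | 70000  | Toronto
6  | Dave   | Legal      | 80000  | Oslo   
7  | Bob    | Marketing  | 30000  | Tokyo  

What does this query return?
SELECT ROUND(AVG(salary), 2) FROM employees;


SUM(salary) = 470000
COUNT = 7
ROUND(AVG, 2) = ROUND(470000 / 7, 2) = 67142.86

67142.86


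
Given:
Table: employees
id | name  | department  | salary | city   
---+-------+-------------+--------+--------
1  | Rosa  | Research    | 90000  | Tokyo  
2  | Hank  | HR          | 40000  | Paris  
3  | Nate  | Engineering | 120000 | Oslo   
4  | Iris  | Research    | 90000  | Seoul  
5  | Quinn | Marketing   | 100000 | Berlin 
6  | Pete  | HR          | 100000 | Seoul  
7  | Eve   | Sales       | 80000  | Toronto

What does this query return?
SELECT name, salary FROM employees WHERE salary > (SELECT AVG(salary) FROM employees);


Subquery: AVG(salary) = 88571.43
Filtering: salary > 88571.43
  Rosa (90000) -> MATCH
  Nate (120000) -> MATCH
  Iris (90000) -> MATCH
  Quinn (100000) -> MATCH
  Pete (100000) -> MATCH


5 rows:
Rosa, 90000
Nate, 120000
Iris, 90000
Quinn, 100000
Pete, 100000


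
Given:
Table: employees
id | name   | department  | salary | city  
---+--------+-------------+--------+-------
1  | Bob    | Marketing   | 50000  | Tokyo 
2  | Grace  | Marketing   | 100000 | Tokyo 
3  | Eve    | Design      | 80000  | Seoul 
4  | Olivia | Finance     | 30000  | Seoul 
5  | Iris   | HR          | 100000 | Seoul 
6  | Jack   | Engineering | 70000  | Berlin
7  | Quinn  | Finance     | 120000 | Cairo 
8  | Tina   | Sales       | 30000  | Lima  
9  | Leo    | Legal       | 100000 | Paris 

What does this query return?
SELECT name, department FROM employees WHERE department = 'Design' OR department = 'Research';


Filtering: department = 'Design' OR 'Research'
Matching: 1 rows

1 rows:
Eve, Design


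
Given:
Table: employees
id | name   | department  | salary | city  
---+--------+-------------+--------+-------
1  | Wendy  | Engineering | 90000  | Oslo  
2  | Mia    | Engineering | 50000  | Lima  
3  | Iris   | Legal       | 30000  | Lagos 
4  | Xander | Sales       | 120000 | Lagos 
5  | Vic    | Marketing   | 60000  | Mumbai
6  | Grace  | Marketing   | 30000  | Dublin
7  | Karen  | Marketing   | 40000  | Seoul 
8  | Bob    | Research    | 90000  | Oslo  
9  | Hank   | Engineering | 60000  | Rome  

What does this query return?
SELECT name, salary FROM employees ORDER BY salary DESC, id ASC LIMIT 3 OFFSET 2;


Sort by salary DESC (id ASC tiebreak), then skip 2 and take 3
Rows 3 through 5

3 rows:
Bob, 90000
Vic, 60000
Hank, 60000


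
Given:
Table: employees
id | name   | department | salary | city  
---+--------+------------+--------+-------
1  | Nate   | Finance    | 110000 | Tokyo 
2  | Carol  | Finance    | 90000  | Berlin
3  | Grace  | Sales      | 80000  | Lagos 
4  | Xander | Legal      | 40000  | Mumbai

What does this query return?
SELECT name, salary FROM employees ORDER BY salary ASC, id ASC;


Sorting by salary ASC, then id ASC for ties

4 rows:
Xander, 40000
Grace, 80000
Carol, 90000
Nate, 110000


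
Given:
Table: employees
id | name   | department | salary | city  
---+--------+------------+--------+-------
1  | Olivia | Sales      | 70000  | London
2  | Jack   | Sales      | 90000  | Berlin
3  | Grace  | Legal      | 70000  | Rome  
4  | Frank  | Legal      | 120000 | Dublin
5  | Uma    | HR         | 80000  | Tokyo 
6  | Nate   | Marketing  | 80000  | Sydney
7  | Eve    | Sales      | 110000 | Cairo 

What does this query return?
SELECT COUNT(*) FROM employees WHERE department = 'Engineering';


Counting rows where department = 'Engineering'


0


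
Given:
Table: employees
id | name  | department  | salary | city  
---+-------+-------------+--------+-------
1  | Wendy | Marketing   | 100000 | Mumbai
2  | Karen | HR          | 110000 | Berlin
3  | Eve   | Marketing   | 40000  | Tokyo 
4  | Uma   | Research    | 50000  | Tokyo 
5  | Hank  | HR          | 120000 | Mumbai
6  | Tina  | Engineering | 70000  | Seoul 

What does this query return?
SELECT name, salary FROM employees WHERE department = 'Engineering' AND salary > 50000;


Filtering: department = 'Engineering' AND salary > 50000
Matching: 1 rows

1 rows:
Tina, 70000


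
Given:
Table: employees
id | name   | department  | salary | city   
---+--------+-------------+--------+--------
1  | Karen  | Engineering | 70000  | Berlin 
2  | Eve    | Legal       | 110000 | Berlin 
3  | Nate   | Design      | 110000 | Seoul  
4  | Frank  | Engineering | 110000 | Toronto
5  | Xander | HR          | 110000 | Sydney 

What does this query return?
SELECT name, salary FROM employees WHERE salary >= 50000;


Filtering: salary >= 50000
Matching: 5 rows

5 rows:
Karen, 70000
Eve, 110000
Nate, 110000
Frank, 110000
Xander, 110000


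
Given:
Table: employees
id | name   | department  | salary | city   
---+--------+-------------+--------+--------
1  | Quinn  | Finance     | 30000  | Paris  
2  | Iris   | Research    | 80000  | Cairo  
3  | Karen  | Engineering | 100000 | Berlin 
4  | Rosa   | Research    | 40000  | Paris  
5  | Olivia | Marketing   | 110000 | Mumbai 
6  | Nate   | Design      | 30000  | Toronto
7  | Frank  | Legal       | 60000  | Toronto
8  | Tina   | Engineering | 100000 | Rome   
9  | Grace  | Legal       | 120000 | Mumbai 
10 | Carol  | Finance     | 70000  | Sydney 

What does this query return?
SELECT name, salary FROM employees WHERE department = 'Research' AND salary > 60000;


Filtering: department = 'Research' AND salary > 60000
Matching: 1 rows

1 rows:
Iris, 80000


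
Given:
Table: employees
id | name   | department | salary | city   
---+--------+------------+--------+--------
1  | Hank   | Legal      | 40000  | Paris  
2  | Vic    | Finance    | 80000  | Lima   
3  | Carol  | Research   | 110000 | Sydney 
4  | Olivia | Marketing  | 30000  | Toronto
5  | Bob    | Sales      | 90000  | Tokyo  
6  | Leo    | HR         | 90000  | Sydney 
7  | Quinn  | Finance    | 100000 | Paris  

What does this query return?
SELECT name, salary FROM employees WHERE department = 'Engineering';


Filtering: department = 'Engineering'
Matching rows: 0

Empty result set (0 rows)


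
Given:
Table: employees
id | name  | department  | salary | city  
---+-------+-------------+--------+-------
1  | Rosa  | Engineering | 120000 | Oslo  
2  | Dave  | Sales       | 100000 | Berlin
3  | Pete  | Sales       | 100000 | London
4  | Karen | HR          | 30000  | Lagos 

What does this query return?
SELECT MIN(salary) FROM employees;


Salaries: 120000, 100000, 100000, 30000
MIN = 30000

30000


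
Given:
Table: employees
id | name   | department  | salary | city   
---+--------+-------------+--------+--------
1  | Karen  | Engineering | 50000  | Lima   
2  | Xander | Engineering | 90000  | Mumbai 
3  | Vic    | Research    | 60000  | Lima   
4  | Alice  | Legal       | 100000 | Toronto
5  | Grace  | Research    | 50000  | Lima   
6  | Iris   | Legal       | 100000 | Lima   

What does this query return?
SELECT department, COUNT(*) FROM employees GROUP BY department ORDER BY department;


Assigning each row to its department group:
  Karen -> Engineering
  Xander -> Engineering
  Vic -> Research
  Alice -> Legal
  Grace -> Research
  Iris -> Legal


3 groups:
Engineering, 2
Legal, 2
Research, 2


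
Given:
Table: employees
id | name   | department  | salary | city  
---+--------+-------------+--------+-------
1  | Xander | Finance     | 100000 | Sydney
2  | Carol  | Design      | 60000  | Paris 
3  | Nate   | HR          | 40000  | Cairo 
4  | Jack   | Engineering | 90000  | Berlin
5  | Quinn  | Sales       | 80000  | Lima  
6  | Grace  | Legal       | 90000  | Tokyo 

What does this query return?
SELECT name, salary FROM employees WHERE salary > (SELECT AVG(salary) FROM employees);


Subquery: AVG(salary) = 76666.67
Filtering: salary > 76666.67
  Xander (100000) -> MATCH
  Jack (90000) -> MATCH
  Quinn (80000) -> MATCH
  Grace (90000) -> MATCH


4 rows:
Xander, 100000
Jack, 90000
Quinn, 80000
Grace, 90000


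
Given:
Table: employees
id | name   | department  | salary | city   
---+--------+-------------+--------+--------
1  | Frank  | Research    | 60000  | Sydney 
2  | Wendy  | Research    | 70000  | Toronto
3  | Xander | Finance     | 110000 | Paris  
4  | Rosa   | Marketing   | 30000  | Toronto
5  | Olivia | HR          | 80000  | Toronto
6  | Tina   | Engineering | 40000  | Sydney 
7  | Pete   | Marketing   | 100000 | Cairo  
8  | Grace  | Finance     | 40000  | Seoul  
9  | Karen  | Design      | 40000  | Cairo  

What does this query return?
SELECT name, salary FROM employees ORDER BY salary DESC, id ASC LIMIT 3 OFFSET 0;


Sort by salary DESC (id ASC tiebreak), then skip 0 and take 3
Rows 1 through 3

3 rows:
Xander, 110000
Pete, 100000
Olivia, 80000


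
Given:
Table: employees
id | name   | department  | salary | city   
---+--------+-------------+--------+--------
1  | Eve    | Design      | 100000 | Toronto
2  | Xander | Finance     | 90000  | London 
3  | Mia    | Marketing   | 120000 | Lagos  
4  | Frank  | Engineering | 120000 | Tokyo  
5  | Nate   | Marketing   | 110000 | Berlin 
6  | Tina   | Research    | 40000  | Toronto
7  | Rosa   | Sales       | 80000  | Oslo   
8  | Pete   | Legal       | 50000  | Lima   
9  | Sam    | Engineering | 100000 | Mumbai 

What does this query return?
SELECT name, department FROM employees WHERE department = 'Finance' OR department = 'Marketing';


Filtering: department = 'Finance' OR 'Marketing'
Matching: 3 rows

3 rows:
Xander, Finance
Mia, Marketing
Nate, Marketing


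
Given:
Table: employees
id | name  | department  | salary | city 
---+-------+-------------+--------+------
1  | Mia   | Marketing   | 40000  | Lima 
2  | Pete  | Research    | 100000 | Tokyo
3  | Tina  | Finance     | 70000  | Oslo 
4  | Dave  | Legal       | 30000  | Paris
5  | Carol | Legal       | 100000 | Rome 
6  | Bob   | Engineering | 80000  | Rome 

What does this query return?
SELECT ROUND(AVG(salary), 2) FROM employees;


SUM(salary) = 420000
COUNT = 6
ROUND(AVG, 2) = ROUND(420000 / 6, 2) = 70000.0

70000.0


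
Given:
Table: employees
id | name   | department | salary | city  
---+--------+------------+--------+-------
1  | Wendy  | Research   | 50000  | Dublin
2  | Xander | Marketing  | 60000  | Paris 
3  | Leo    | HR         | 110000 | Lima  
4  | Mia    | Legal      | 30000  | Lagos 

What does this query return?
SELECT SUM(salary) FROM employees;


SUM(salary) = 50000 + 60000 + 110000 + 30000 = 250000

250000


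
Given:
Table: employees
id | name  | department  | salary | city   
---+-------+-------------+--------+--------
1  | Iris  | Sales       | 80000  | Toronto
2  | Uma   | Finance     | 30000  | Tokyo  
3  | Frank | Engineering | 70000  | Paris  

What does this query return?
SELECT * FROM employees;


SELECT * returns all 3 rows with all columns

3 rows:
1, Iris, Sales, 80000, Toronto
2, Uma, Finance, 30000, Tokyo
3, Frank, Engineering, 70000, Paris


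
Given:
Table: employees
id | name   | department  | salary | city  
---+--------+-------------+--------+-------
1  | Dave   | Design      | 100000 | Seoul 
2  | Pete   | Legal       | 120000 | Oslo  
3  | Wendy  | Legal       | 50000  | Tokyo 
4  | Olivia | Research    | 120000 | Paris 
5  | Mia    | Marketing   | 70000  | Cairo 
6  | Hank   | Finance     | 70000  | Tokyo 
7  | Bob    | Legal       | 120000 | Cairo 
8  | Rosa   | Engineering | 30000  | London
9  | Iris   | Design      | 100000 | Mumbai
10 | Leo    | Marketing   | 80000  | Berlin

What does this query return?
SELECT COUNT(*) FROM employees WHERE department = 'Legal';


Counting rows where department = 'Legal'
  Pete -> MATCH
  Wendy -> MATCH
  Bob -> MATCH


3


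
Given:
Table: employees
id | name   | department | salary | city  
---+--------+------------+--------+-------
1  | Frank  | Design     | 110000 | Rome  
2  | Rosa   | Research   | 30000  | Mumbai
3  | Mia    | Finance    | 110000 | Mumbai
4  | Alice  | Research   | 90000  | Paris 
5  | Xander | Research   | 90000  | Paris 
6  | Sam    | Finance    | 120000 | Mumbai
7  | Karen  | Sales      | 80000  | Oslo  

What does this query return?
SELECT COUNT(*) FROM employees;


COUNT(*) counts all rows

7


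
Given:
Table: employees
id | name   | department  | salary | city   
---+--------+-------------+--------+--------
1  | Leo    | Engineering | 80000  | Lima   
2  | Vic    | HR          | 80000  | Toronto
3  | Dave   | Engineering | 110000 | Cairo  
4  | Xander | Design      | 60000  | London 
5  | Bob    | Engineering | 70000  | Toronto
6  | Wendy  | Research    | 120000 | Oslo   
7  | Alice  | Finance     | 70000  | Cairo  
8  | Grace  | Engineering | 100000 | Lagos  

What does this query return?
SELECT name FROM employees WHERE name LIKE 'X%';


LIKE 'X%' matches names starting with 'X'
Matching: 1

1 rows:
Xander


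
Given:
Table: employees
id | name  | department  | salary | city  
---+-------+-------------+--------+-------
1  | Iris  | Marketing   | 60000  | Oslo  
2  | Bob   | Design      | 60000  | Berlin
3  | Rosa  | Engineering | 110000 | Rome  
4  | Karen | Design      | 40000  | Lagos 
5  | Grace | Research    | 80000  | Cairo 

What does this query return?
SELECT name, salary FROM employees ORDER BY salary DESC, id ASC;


Sorting by salary DESC, then id ASC for ties

5 rows:
Rosa, 110000
Grace, 80000
Iris, 60000
Bob, 60000
Karen, 40000


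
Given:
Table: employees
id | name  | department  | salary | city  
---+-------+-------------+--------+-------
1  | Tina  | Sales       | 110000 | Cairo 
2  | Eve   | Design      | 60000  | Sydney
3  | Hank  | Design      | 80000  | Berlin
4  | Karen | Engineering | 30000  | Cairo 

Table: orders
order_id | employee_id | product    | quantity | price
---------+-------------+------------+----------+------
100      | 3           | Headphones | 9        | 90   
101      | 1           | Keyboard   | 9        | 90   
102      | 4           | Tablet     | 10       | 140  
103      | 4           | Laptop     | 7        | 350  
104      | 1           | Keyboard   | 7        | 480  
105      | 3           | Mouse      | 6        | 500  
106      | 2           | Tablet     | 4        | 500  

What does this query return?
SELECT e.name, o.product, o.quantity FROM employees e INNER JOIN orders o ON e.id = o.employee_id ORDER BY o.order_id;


Joining employees.id = orders.employee_id:
  employee Hank (id=3) -> order Headphones
  employee Tina (id=1) -> order Keyboard
  employee Karen (id=4) -> order Tablet
  employee Karen (id=4) -> order Laptop
  employee Tina (id=1) -> order Keyboard
  employee Hank (id=3) -> order Mouse
  employee Eve (id=2) -> order Tablet


7 rows:
Hank, Headphones, 9
Tina, Keyboard, 9
Karen, Tablet, 10
Karen, Laptop, 7
Tina, Keyboard, 7
Hank, Mouse, 6
Eve, Tablet, 4


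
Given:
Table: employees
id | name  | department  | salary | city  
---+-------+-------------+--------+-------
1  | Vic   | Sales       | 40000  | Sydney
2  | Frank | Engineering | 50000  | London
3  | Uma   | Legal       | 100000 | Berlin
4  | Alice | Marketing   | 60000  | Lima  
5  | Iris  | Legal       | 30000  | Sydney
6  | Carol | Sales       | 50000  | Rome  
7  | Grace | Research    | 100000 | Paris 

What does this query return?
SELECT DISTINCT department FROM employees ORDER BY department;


All 'department' values (row order): Sales, Engineering, Legal, Marketing, Legal, Sales, Research
Removing duplicates leaves 5 unique value(s).

5 values:
Engineering
Legal
Marketing
Research
Sales


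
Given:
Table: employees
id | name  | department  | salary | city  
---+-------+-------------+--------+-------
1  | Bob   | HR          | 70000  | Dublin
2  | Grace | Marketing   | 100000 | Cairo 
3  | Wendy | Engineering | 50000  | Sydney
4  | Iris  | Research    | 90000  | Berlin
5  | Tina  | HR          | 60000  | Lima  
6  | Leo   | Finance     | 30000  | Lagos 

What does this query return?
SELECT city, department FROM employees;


Projecting columns: city, department

6 rows:
Dublin, HR
Cairo, Marketing
Sydney, Engineering
Berlin, Research
Lima, HR
Lagos, Finance


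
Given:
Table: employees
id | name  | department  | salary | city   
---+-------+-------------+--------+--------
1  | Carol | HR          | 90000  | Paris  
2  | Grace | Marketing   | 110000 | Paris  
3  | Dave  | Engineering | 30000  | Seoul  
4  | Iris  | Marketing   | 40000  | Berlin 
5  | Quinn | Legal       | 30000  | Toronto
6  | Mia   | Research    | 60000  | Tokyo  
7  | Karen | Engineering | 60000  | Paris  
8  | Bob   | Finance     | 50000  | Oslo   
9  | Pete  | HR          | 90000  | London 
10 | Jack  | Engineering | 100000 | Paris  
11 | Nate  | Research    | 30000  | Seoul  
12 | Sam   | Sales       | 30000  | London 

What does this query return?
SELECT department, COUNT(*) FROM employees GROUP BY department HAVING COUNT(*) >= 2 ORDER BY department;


Groups with count >= 2:
  Engineering: 3 -> PASS
  HR: 2 -> PASS
  Marketing: 2 -> PASS
  Research: 2 -> PASS
  Finance: 1 -> filtered out
  Legal: 1 -> filtered out
  Sales: 1 -> filtered out


4 groups:
Engineering, 3
HR, 2
Marketing, 2
Research, 2


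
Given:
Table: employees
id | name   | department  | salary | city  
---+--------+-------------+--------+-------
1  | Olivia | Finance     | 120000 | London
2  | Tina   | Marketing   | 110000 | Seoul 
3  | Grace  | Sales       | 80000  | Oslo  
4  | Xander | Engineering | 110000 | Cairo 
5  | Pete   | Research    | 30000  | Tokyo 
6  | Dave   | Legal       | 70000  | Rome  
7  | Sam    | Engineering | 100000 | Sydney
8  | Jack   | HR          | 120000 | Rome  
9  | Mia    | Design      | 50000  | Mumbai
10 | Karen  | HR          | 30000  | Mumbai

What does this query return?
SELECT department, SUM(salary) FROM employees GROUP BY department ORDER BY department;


Summing salary within each department:
  Design: 50000 = 50000
  Engineering: 110000 + 100000 = 210000
  Finance: 120000 = 120000
  HR: 120000 + 30000 = 150000
  Legal: 70000 = 70000
  Marketing: 110000 = 110000
  Research: 30000 = 30000
  Sales: 80000 = 80000


8 groups:
Design, 50000
Engineering, 210000
Finance, 120000
HR, 150000
Legal, 70000
Marketing, 110000
Research, 30000
Sales, 80000


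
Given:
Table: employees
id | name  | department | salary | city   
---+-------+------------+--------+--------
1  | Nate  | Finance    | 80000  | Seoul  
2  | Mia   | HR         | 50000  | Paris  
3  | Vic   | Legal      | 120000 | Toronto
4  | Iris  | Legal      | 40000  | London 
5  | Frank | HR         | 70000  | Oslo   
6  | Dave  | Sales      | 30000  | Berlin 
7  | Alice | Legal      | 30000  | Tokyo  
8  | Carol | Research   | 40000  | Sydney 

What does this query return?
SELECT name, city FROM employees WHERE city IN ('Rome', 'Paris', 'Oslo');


Filtering: city IN ('Rome', 'Paris', 'Oslo')
Matching: 2 rows

2 rows:
Mia, Paris
Frank, Oslo


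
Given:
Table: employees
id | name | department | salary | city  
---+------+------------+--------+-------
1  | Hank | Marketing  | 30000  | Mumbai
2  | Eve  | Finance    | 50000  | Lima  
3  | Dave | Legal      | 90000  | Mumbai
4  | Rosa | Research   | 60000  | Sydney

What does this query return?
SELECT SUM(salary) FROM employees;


SUM(salary) = 30000 + 50000 + 90000 + 60000 = 230000

230000


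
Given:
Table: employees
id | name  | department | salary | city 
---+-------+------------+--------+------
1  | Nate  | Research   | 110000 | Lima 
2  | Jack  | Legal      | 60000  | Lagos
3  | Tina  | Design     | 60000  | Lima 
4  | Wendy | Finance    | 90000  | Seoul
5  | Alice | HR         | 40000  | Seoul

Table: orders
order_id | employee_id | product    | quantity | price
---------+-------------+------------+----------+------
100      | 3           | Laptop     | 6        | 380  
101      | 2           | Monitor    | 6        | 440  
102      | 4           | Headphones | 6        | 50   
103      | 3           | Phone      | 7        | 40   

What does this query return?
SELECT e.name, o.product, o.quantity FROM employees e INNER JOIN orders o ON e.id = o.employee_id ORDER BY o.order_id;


Joining employees.id = orders.employee_id:
  employee Tina (id=3) -> order Laptop
  employee Jack (id=2) -> order Monitor
  employee Wendy (id=4) -> order Headphones
  employee Tina (id=3) -> order Phone


4 rows:
Tina, Laptop, 6
Jack, Monitor, 6
Wendy, Headphones, 6
Tina, Phone, 7


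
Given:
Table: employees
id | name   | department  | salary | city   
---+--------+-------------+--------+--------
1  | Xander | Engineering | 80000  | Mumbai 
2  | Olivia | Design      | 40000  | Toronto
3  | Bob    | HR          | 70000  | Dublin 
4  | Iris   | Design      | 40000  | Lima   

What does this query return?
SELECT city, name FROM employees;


Projecting columns: city, name

4 rows:
Mumbai, Xander
Toronto, Olivia
Dublin, Bob
Lima, Iris


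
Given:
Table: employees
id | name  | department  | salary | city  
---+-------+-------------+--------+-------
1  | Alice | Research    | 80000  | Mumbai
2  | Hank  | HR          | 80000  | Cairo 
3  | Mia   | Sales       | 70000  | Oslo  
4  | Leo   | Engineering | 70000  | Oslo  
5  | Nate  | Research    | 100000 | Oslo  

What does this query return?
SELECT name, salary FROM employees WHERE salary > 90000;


Filtering: salary > 90000
Matching: 1 rows

1 rows:
Nate, 100000


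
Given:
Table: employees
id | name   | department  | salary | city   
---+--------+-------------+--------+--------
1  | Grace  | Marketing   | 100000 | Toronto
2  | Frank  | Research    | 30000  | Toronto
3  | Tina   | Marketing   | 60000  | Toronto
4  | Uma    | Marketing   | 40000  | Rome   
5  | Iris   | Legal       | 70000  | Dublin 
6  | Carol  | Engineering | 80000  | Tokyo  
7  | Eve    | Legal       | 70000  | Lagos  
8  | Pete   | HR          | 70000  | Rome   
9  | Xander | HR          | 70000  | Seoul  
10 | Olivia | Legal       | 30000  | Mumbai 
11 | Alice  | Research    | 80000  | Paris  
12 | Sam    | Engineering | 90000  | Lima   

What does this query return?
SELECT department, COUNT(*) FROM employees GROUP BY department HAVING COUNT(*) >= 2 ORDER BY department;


Groups with count >= 2:
  Engineering: 2 -> PASS
  HR: 2 -> PASS
  Legal: 3 -> PASS
  Marketing: 3 -> PASS
  Research: 2 -> PASS


5 groups:
Engineering, 2
HR, 2
Legal, 3
Marketing, 3
Research, 2


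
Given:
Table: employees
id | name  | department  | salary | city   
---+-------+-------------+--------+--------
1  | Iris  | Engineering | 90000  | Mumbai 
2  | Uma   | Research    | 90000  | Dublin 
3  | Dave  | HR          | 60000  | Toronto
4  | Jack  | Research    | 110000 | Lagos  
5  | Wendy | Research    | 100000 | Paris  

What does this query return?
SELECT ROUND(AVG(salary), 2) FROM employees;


SUM(salary) = 450000
COUNT = 5
ROUND(AVG, 2) = ROUND(450000 / 5, 2) = 90000.0

90000.0


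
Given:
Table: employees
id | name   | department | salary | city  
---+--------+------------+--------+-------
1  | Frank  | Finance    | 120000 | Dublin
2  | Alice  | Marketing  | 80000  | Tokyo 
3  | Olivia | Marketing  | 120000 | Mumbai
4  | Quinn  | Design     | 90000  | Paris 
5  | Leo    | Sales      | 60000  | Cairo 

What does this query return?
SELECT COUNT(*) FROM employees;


COUNT(*) counts all rows

5


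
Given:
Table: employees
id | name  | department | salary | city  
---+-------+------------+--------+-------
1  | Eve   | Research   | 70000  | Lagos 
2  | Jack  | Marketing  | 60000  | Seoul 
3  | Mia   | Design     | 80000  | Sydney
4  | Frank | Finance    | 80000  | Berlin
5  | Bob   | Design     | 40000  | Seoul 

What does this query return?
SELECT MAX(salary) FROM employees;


Salaries: 70000, 60000, 80000, 80000, 40000
MAX = 80000

80000


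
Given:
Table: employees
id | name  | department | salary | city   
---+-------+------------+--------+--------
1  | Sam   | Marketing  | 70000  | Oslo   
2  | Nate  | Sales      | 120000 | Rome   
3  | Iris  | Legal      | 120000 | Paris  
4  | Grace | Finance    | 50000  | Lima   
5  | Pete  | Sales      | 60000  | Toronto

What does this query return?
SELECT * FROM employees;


SELECT * returns all 5 rows with all columns

5 rows:
1, Sam, Marketing, 70000, Oslo
2, Nate, Sales, 120000, Rome
3, Iris, Legal, 120000, Paris
4, Grace, Finance, 50000, Lima
5, Pete, Sales, 60000, Toronto


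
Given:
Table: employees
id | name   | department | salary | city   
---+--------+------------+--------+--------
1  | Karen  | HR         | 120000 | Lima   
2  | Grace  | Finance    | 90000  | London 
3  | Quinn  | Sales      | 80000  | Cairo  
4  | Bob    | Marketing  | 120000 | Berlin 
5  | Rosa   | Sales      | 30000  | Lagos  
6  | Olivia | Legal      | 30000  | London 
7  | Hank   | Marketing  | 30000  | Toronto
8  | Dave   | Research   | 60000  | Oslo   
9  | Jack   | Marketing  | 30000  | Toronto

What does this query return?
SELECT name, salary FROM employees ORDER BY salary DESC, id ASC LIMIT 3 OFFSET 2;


Sort by salary DESC (id ASC tiebreak), then skip 2 and take 3
Rows 3 through 5

3 rows:
Grace, 90000
Quinn, 80000
Dave, 60000


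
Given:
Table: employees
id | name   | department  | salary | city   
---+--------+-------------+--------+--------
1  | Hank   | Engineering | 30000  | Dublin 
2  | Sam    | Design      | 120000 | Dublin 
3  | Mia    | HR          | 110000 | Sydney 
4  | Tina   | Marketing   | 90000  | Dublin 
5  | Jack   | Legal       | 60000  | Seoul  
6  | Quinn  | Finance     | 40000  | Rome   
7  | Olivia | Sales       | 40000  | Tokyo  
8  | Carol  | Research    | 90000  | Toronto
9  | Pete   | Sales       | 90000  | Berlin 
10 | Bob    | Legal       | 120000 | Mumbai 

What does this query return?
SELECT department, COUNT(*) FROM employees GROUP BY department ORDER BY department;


Assigning each row to its department group:
  Hank -> Engineering
  Sam -> Design
  Mia -> HR
  Tina -> Marketing
  Jack -> Legal
  Quinn -> Finance
  Olivia -> Sales
  Carol -> Research
  Pete -> Sales
  Bob -> Legal


8 groups:
Design, 1
Engineering, 1
Finance, 1
HR, 1
Legal, 2
Marketing, 1
Research, 1
Sales, 2
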